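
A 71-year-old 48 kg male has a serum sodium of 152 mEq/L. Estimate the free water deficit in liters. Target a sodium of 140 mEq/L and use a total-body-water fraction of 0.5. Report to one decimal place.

TBW = 0.5 · 48 = 24 L
Free water deficit = TBW · (Na/140 − 1)
= 24 · (152/140 − 1)
= 24 · 0.0857
= 2.06 L

2.1 L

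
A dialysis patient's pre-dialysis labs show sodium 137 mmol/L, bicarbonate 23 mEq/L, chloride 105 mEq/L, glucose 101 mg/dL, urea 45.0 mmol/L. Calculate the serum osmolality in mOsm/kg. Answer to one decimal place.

324.6 mOsm/kg

Calculated osmolality = 2·Na + glucose/18 + urea
= 2·137 + 101/18 + 45
= 274 + 5.61 + 45
= 324.61 mOsm/kg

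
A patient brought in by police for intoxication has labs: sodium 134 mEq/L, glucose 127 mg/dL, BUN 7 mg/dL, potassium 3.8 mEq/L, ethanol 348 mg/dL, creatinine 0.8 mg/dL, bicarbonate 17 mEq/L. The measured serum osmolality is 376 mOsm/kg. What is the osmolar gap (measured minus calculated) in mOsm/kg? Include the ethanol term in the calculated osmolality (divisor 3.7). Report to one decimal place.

4.4 mOsm/kg

Calculated osmolality = 2·Na + glucose/18 + BUN/2.8 + ethanol/3.7
= 2·134 + 127/18 + 7/2.8 + 348/3.7
= 268 + 7.06 + 2.50 + 94.05
= 371.61 mOsm/kg ≈ 371.6 mOsm/kg
Osmolar gap = measured − calculated = 376 − 371.6 = 4.4 mOsm/kg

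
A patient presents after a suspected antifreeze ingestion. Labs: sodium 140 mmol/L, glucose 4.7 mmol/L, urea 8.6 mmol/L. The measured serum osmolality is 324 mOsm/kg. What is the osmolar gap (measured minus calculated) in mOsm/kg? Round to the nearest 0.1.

30.7 mOsm/kg

Calculated osmolality = 2·Na + glucose + urea
= 2·140 + 4.7 + 8.6
= 280 + 4.70 + 8.60
= 293.3 mOsm/kg ≈ 293.3 mOsm/kg
Osmolar gap = measured − calculated = 324 − 293.3 = 30.7 mOsm/kg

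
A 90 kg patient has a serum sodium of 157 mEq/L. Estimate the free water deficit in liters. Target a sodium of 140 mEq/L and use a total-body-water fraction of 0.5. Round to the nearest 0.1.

5.5 L

TBW = 0.5 · 90 = 45 L
Free water deficit = TBW · (Na/140 − 1)
= 45 · (157/140 − 1)
= 45 · 0.1214
= 5.46 L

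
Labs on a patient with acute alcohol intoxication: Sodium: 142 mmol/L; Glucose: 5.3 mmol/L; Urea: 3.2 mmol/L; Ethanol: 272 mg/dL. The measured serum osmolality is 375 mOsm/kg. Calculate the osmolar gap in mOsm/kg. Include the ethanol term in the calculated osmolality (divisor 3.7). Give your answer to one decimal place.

9.0 mOsm/kg

Calculated osmolality = 2·Na + glucose + urea + ethanol/3.7
= 2·142 + 5.3 + 3.2 + 272/3.7
= 284 + 5.30 + 3.20 + 73.51
= 366.01 mOsm/kg ≈ 366.0 mOsm/kg
Osmolar gap = measured − calculated = 375 − 366.0 = 9.0 mOsm/kg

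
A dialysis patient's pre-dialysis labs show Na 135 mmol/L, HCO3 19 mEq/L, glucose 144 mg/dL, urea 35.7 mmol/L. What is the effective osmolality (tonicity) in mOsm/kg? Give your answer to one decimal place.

Effective osmolality excludes urea (freely permeant across cell membranes):
2·Na + glucose/18
= 2·135 + 144/18
= 270 + 8
= 278 mOsm/kg

278.0 mOsm/kg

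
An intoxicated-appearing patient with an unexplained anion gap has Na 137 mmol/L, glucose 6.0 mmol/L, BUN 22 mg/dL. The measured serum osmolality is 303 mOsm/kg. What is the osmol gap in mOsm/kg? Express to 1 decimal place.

Calculated osmolality = 2·Na + glucose + BUN/2.8
= 2·137 + 6 + 22/2.8
= 274 + 6 + 7.86
= 287.86 mOsm/kg ≈ 287.9 mOsm/kg
Osmolar gap = measured − calculated = 303 − 287.9 = 15.1 mOsm/kg

15.1 mOsm/kg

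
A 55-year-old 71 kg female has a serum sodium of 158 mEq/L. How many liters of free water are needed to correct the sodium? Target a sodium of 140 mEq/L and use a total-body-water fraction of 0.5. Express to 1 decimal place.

TBW = 0.5 · 71 = 35.5 L
Free water deficit = TBW · (Na/140 − 1)
= 35.5 · (158/140 − 1)
= 35.5 · 0.1286
= 4.57 L

4.6 L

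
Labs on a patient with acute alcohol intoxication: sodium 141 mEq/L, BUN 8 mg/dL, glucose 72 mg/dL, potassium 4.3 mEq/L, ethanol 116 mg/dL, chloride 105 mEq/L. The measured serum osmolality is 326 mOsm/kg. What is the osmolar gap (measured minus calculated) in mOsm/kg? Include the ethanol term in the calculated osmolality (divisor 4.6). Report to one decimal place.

Calculated osmolality = 2·Na + glucose/18 + BUN/2.8 + ethanol/4.6
= 2·141 + 72/18 + 8/2.8 + 116/4.6
= 282 + 4 + 2.86 + 25.22
= 314.08 mOsm/kg ≈ 314.1 mOsm/kg
Osmolar gap = measured − calculated = 326 − 314.1 = 11.9 mOsm/kg

11.9 mOsm/kg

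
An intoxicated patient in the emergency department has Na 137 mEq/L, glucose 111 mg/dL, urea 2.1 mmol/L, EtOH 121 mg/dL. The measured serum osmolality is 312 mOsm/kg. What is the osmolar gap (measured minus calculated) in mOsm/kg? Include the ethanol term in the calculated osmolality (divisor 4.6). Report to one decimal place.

3.4 mOsm/kg

Calculated osmolality = 2·Na + glucose/18 + urea + ethanol/4.6
= 2·137 + 111/18 + 2.1 + 121/4.6
= 274 + 6.17 + 2.10 + 26.30
= 308.57 mOsm/kg ≈ 308.6 mOsm/kg
Osmolar gap = measured − calculated = 312 − 308.6 = 3.4 mOsm/kg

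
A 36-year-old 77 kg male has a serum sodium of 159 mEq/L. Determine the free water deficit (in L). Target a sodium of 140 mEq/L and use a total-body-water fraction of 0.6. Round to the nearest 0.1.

TBW = 0.6 · 77 = 46.2 L
Free water deficit = TBW · (Na/140 − 1)
= 46.2 · (159/140 − 1)
= 46.2 · 0.1357
= 6.27 L

6.3 L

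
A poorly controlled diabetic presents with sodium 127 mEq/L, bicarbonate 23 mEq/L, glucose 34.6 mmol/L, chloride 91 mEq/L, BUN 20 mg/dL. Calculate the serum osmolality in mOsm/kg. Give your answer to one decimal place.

295.7 mOsm/kg

Calculated osmolality = 2·Na + glucose + BUN/2.8
= 2·127 + 34.6 + 20/2.8
= 254 + 34.60 + 7.14
= 295.74 mOsm/kg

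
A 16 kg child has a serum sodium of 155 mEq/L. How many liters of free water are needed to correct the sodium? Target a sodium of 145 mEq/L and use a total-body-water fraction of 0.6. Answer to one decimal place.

TBW = 0.6 · 16 = 9.6 L
Free water deficit = TBW · (Na/145 − 1)
= 9.6 · (155/145 − 1)
= 9.6 · 0.069
= 0.66 L

0.7 L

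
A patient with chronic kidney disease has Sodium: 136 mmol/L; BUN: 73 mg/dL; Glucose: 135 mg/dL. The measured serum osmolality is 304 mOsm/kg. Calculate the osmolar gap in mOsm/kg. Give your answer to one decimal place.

Calculated osmolality = 2·Na + glucose/18 + BUN/2.8
= 2·136 + 135/18 + 73/2.8
= 272 + 7.50 + 26.07
= 305.57 mOsm/kg ≈ 305.6 mOsm/kg
Osmolar gap = measured − calculated = 304 − 305.6 = -1.6 mOsm/kg

-1.6 mOsm/kg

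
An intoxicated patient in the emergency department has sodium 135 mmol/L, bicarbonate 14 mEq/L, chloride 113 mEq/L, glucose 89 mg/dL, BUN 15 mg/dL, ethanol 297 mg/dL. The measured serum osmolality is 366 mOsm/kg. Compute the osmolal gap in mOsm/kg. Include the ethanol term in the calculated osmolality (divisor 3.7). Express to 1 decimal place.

5.4 mOsm/kg

Calculated osmolality = 2·Na + glucose/18 + BUN/2.8 + ethanol/3.7
= 2·135 + 89/18 + 15/2.8 + 297/3.7
= 270 + 4.94 + 5.36 + 80.27
= 360.57 mOsm/kg ≈ 360.6 mOsm/kg
Osmolar gap = measured − calculated = 366 − 360.6 = 5.4 mOsm/kg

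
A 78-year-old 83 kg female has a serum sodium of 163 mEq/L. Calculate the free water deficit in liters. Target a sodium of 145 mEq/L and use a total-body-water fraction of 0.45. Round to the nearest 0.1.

TBW = 0.45 · 83 = 37.35 L
Free water deficit = TBW · (Na/145 − 1)
= 37.35 · (163/145 − 1)
= 37.35 · 0.1241
= 4.64 L

4.6 L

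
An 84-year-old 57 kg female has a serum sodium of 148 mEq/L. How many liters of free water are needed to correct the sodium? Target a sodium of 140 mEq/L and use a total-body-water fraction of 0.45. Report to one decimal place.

TBW = 0.45 · 57 = 25.65 L
Free water deficit = TBW · (Na/140 − 1)
= 25.65 · (148/140 − 1)
= 25.65 · 0.0571
= 1.46 L

1.5 L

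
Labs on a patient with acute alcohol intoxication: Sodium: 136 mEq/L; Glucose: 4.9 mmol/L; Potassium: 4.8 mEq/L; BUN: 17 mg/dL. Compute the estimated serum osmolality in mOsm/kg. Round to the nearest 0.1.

283.0 mOsm/kg

Calculated osmolality = 2·Na + glucose + BUN/2.8
= 2·136 + 4.9 + 17/2.8
= 272 + 4.90 + 6.07
= 282.97 mOsm/kg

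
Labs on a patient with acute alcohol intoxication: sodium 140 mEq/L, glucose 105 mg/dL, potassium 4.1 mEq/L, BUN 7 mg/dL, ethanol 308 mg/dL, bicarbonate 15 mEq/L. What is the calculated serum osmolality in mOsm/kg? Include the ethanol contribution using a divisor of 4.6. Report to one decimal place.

Calculated osmolality = 2·Na + glucose/18 + BUN/2.8 + ethanol/4.6
= 2·140 + 105/18 + 7/2.8 + 308/4.6
= 280 + 5.83 + 2.50 + 66.96
= 355.29 mOsm/kg

355.3 mOsm/kg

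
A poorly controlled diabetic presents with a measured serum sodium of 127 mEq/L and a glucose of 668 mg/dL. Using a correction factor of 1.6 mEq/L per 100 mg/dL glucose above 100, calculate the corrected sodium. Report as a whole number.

136 mEq/L

Corrected Na = measured Na + 1.6 · (glucose − 100)/100
= 127 + 1.6 · (668 − 100)/100
= 127 + 9.1
= 136.1 mEq/L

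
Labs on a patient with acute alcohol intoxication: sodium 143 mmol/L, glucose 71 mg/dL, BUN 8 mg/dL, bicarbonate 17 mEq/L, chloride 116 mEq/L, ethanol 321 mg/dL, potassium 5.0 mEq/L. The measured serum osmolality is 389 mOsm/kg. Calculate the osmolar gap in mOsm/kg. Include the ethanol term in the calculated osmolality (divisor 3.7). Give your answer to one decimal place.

Calculated osmolality = 2·Na + glucose/18 + BUN/2.8 + ethanol/3.7
= 2·143 + 71/18 + 8/2.8 + 321/3.7
= 286 + 3.94 + 2.86 + 86.76
= 379.56 mOsm/kg ≈ 379.6 mOsm/kg
Osmolar gap = measured − calculated = 389 − 379.6 = 9.4 mOsm/kg

9.4 mOsm/kg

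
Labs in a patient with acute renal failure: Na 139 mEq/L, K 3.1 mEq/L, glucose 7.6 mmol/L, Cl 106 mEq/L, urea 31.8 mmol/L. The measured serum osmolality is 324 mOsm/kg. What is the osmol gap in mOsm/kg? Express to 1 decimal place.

6.6 mOsm/kg

Calculated osmolality = 2·Na + glucose + urea
= 2·139 + 7.6 + 31.8
= 278 + 7.60 + 31.80
= 317.4 mOsm/kg ≈ 317.4 mOsm/kg
Osmolar gap = measured − calculated = 324 − 317.4 = 6.6 mOsm/kg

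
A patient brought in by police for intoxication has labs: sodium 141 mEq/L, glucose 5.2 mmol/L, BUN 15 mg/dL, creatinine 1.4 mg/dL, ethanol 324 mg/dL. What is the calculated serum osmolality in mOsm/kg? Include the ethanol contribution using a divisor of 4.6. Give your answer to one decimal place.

363.0 mOsm/kg

Calculated osmolality = 2·Na + glucose + BUN/2.8 + ethanol/4.6
= 2·141 + 5.2 + 15/2.8 + 324/4.6
= 282 + 5.20 + 5.36 + 70.43
= 362.99 mOsm/kg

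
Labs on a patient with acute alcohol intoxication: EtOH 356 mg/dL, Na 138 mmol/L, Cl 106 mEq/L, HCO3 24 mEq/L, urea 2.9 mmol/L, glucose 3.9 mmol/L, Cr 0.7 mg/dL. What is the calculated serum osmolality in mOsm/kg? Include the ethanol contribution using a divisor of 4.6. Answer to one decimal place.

360.2 mOsm/kg

Calculated osmolality = 2·Na + glucose + urea + ethanol/4.6
= 2·138 + 3.9 + 2.9 + 356/4.6
= 276 + 3.90 + 2.90 + 77.39
= 360.19 mOsm/kg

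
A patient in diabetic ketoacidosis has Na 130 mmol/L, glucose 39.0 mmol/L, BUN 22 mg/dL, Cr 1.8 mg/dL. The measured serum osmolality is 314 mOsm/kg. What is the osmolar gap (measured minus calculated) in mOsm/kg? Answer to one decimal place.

7.1 mOsm/kg

Calculated osmolality = 2·Na + glucose + BUN/2.8
= 2·130 + 39 + 22/2.8
= 260 + 39 + 7.86
= 306.86 mOsm/kg ≈ 306.9 mOsm/kg
Osmolar gap = measured − calculated = 314 − 306.9 = 7.1 mOsm/kg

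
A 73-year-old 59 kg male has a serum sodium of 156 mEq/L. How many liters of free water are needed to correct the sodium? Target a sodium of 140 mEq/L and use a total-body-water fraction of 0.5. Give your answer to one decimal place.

3.4 L

TBW = 0.5 · 59 = 29.5 L
Free water deficit = TBW · (Na/140 − 1)
= 29.5 · (156/140 − 1)
= 29.5 · 0.1143
= 3.37 L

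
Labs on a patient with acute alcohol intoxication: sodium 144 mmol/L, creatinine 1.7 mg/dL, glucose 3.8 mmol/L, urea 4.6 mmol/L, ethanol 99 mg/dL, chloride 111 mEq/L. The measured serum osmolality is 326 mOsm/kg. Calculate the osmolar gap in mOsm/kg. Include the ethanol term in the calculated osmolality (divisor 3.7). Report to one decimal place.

Calculated osmolality = 2·Na + glucose + urea + ethanol/3.7
= 2·144 + 3.8 + 4.6 + 99/3.7
= 288 + 3.80 + 4.60 + 26.76
= 323.16 mOsm/kg ≈ 323.2 mOsm/kg
Osmolar gap = measured − calculated = 326 − 323.2 = 2.8 mOsm/kg

2.8 mOsm/kg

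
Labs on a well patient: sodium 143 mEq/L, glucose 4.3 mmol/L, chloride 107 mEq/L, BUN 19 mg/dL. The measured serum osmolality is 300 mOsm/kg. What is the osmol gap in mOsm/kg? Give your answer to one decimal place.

2.9 mOsm/kg

Calculated osmolality = 2·Na + glucose + BUN/2.8
= 2·143 + 4.3 + 19/2.8
= 286 + 4.30 + 6.79
= 297.09 mOsm/kg ≈ 297.1 mOsm/kg
Osmolar gap = measured − calculated = 300 − 297.1 = 2.9 mOsm/kg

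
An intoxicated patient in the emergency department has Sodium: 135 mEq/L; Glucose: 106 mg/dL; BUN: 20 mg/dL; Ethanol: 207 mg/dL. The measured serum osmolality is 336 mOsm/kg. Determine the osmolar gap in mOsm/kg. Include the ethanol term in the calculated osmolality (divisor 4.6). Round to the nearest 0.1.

Calculated osmolality = 2·Na + glucose/18 + BUN/2.8 + ethanol/4.6
= 2·135 + 106/18 + 20/2.8 + 207/4.6
= 270 + 5.89 + 7.14 + 45
= 328.03 mOsm/kg ≈ 328.0 mOsm/kg
Osmolar gap = measured − calculated = 336 − 328.0 = 8.0 mOsm/kg

8.0 mOsm/kg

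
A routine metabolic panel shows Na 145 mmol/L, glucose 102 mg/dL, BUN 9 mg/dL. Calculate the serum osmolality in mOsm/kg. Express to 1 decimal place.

298.9 mOsm/kg

Calculated osmolality = 2·Na + glucose/18 + BUN/2.8
= 2·145 + 102/18 + 9/2.8
= 290 + 5.67 + 3.21
= 298.88 mOsm/kg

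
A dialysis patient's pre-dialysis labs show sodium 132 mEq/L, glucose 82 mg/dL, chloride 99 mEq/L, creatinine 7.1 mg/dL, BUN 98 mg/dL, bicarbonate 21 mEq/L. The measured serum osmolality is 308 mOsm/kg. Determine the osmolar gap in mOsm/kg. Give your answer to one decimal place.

4.4 mOsm/kg

Calculated osmolality = 2·Na + glucose/18 + BUN/2.8
= 2·132 + 82/18 + 98/2.8
= 264 + 4.56 + 35
= 303.56 mOsm/kg ≈ 303.6 mOsm/kg
Osmolar gap = measured − calculated = 308 − 303.6 = 4.4 mOsm/kg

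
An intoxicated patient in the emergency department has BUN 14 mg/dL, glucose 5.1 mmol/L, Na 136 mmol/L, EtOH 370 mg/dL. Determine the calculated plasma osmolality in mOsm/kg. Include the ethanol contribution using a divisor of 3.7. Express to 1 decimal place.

Calculated osmolality = 2·Na + glucose + BUN/2.8 + ethanol/3.7
= 2·136 + 5.1 + 14/2.8 + 370/3.7
= 272 + 5.10 + 5 + 100
= 382.1 mOsm/kg

382.1 mOsm/kg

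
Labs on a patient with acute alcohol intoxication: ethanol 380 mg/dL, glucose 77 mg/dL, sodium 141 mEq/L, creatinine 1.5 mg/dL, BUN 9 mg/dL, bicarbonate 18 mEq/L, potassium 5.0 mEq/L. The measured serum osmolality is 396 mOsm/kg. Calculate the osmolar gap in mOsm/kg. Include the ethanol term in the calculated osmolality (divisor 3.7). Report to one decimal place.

Calculated osmolality = 2·Na + glucose/18 + BUN/2.8 + ethanol/3.7
= 2·141 + 77/18 + 9/2.8 + 380/3.7
= 282 + 4.28 + 3.21 + 102.70
= 392.19 mOsm/kg ≈ 392.2 mOsm/kg
Osmolar gap = measured − calculated = 396 − 392.2 = 3.8 mOsm/kg

3.8 mOsm/kg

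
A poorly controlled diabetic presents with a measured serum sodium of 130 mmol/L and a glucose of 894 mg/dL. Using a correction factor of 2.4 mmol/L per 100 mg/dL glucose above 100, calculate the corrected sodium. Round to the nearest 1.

149 mmol/L

Corrected Na = measured Na + 2.4 · (glucose − 100)/100
= 130 + 2.4 · (894 − 100)/100
= 130 + 19.1
= 149.1 mmol/L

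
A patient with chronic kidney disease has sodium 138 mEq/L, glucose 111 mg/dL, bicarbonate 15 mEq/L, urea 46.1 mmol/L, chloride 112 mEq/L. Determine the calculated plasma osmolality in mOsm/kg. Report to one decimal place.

328.3 mOsm/kg

Calculated osmolality = 2·Na + glucose/18 + urea
= 2·138 + 111/18 + 46.1
= 276 + 6.17 + 46.10
= 328.27 mOsm/kg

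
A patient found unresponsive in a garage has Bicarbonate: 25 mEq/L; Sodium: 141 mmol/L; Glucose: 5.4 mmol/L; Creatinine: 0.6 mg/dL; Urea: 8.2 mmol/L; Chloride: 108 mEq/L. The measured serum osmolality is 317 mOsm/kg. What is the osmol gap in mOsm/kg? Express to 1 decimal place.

21.4 mOsm/kg

Calculated osmolality = 2·Na + glucose + urea
= 2·141 + 5.4 + 8.2
= 282 + 5.40 + 8.20
= 295.6 mOsm/kg ≈ 295.6 mOsm/kg
Osmolar gap = measured − calculated = 317 − 295.6 = 21.4 mOsm/kg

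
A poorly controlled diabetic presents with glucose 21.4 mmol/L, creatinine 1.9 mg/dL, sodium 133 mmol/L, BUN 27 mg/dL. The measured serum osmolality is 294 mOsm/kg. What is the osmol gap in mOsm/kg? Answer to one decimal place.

Calculated osmolality = 2·Na + glucose + BUN/2.8
= 2·133 + 21.4 + 27/2.8
= 266 + 21.40 + 9.64
= 297.04 mOsm/kg ≈ 297.0 mOsm/kg
Osmolar gap = measured − calculated = 294 − 297.0 = -3.0 mOsm/kg

-3.0 mOsm/kg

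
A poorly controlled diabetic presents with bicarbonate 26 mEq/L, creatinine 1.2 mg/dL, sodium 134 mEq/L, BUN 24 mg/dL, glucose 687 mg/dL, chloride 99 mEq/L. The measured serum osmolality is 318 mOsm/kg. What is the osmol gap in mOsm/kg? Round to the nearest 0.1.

Calculated osmolality = 2·Na + glucose/18 + BUN/2.8
= 2·134 + 687/18 + 24/2.8
= 268 + 38.17 + 8.57
= 314.74 mOsm/kg ≈ 314.7 mOsm/kg
Osmolar gap = measured − calculated = 318 − 314.7 = 3.3 mOsm/kg

3.3 mOsm/kg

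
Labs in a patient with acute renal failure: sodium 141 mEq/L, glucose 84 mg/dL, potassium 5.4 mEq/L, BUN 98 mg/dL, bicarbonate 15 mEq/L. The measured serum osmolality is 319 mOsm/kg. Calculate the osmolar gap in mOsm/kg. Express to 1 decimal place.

Calculated osmolality = 2·Na + glucose/18 + BUN/2.8
= 2·141 + 84/18 + 98/2.8
= 282 + 4.67 + 35
= 321.67 mOsm/kg ≈ 321.7 mOsm/kg
Osmolar gap = measured − calculated = 319 − 321.7 = -2.7 mOsm/kg

-2.7 mOsm/kg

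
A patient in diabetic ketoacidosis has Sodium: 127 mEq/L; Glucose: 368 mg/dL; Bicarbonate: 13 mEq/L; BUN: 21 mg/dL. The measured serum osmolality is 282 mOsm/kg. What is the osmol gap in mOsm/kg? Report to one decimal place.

Calculated osmolality = 2·Na + glucose/18 + BUN/2.8
= 2·127 + 368/18 + 21/2.8
= 254 + 20.44 + 7.50
= 281.94 mOsm/kg ≈ 281.9 mOsm/kg
Osmolar gap = measured − calculated = 282 − 281.9 = 0.1 mOsm/kg

0.1 mOsm/kg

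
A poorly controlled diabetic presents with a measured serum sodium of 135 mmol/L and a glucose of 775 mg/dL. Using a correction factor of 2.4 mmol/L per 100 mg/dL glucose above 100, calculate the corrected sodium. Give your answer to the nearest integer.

151 mmol/L

Corrected Na = measured Na + 2.4 · (glucose − 100)/100
= 135 + 2.4 · (775 − 100)/100
= 135 + 16.2
= 151.2 mmol/L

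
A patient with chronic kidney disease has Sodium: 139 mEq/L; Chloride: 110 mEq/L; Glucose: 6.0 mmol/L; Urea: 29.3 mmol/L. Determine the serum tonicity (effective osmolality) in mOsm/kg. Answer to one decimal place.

284.0 mOsm/kg

Effective osmolality excludes urea (freely permeant across cell membranes):
2·Na + glucose
= 2·139 + 6
= 278 + 6
= 284 mOsm/kg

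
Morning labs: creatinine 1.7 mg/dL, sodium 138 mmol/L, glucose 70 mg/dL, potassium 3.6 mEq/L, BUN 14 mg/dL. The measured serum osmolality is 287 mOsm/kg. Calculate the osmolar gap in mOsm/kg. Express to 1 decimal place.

2.1 mOsm/kg

Calculated osmolality = 2·Na + glucose/18 + BUN/2.8
= 2·138 + 70/18 + 14/2.8
= 276 + 3.89 + 5
= 284.89 mOsm/kg ≈ 284.9 mOsm/kg
Osmolar gap = measured − calculated = 287 − 284.9 = 2.1 mOsm/kg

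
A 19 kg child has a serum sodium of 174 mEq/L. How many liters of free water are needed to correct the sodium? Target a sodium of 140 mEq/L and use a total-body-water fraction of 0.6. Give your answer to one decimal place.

TBW = 0.6 · 19 = 11.4 L
Free water deficit = TBW · (Na/140 − 1)
= 11.4 · (174/140 − 1)
= 11.4 · 0.2429
= 2.77 L

2.8 L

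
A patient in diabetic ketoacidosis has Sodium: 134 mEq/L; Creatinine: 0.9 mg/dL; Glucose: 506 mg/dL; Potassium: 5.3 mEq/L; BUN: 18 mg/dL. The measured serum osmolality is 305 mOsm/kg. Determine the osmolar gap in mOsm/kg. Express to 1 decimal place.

Calculated osmolality = 2·Na + glucose/18 + BUN/2.8
= 2·134 + 506/18 + 18/2.8
= 268 + 28.11 + 6.43
= 302.54 mOsm/kg ≈ 302.5 mOsm/kg
Osmolar gap = measured − calculated = 305 − 302.5 = 2.5 mOsm/kg

2.5 mOsm/kg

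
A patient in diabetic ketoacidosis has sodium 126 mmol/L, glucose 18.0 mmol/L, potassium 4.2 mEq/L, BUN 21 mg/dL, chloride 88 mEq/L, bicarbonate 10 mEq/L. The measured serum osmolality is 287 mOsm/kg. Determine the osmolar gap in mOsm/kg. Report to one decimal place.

9.5 mOsm/kg

Calculated osmolality = 2·Na + glucose + BUN/2.8
= 2·126 + 18 + 21/2.8
= 252 + 18 + 7.50
= 277.5 mOsm/kg ≈ 277.5 mOsm/kg
Osmolar gap = measured − calculated = 287 − 277.5 = 9.5 mOsm/kg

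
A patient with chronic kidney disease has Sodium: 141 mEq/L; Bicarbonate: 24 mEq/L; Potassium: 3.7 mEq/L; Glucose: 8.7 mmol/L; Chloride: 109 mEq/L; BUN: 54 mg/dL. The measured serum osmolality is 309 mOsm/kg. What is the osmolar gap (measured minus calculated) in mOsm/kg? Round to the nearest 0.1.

-1.0 mOsm/kg

Calculated osmolality = 2·Na + glucose + BUN/2.8
= 2·141 + 8.7 + 54/2.8
= 282 + 8.70 + 19.29
= 309.99 mOsm/kg ≈ 310.0 mOsm/kg
Osmolar gap = measured − calculated = 309 − 310.0 = -1.0 mOsm/kg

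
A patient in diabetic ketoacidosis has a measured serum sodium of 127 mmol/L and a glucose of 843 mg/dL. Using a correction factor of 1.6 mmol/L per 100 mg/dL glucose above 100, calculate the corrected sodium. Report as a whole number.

Corrected Na = measured Na + 1.6 · (glucose − 100)/100
= 127 + 1.6 · (843 − 100)/100
= 127 + 11.9
= 138.9 mmol/L

139 mmol/L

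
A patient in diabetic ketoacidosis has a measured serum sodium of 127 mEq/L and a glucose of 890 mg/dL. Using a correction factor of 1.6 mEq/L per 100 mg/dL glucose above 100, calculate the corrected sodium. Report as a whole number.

140 mEq/L

Corrected Na = measured Na + 1.6 · (glucose − 100)/100
= 127 + 1.6 · (890 − 100)/100
= 127 + 12.6
= 139.6 mEq/L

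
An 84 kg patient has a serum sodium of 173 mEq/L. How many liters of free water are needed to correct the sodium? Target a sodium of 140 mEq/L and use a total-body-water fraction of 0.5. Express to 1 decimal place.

TBW = 0.5 · 84 = 42 L
Free water deficit = TBW · (Na/140 − 1)
= 42 · (173/140 − 1)
= 42 · 0.2357
= 9.9 L

9.9 L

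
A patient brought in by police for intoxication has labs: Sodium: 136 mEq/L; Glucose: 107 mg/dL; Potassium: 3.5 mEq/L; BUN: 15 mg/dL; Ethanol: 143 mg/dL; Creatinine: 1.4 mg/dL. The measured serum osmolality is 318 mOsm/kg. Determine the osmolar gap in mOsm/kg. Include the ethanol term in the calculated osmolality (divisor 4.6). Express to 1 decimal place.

3.6 mOsm/kg

Calculated osmolality = 2·Na + glucose/18 + BUN/2.8 + ethanol/4.6
= 2·136 + 107/18 + 15/2.8 + 143/4.6
= 272 + 5.94 + 5.36 + 31.09
= 314.39 mOsm/kg ≈ 314.4 mOsm/kg
Osmolar gap = measured − calculated = 318 − 314.4 = 3.6 mOsm/kg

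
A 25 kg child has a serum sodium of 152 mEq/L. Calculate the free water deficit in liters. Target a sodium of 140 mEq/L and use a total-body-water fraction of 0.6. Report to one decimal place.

TBW = 0.6 · 25 = 15 L
Free water deficit = TBW · (Na/140 − 1)
= 15 · (152/140 − 1)
= 15 · 0.0857
= 1.29 L

1.3 L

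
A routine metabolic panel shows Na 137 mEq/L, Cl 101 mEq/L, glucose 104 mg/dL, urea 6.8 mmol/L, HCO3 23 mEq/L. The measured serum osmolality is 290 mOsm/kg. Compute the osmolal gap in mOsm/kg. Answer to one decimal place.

3.4 mOsm/kg

Calculated osmolality = 2·Na + glucose/18 + urea
= 2·137 + 104/18 + 6.8
= 274 + 5.78 + 6.80
= 286.58 mOsm/kg ≈ 286.6 mOsm/kg
Osmolar gap = measured − calculated = 290 − 286.6 = 3.4 mOsm/kg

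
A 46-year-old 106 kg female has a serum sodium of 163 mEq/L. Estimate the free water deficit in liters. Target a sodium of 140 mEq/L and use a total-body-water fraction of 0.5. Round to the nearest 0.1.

TBW = 0.5 · 106 = 53 L
Free water deficit = TBW · (Na/140 − 1)
= 53 · (163/140 − 1)
= 53 · 0.1643
= 8.71 L

8.7 L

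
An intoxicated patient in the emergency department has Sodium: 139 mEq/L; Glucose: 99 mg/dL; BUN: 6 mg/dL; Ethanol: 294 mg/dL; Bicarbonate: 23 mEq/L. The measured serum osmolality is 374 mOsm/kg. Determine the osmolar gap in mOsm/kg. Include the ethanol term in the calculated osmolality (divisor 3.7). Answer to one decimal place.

Calculated osmolality = 2·Na + glucose/18 + BUN/2.8 + ethanol/3.7
= 2·139 + 99/18 + 6/2.8 + 294/3.7
= 278 + 5.50 + 2.14 + 79.46
= 365.1 mOsm/kg ≈ 365.1 mOsm/kg
Osmolar gap = measured − calculated = 374 − 365.1 = 8.9 mOsm/kg

8.9 mOsm/kg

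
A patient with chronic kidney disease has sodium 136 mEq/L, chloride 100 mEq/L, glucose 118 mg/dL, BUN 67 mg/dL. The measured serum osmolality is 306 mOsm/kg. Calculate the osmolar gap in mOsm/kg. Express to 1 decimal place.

3.5 mOsm/kg

Calculated osmolality = 2·Na + glucose/18 + BUN/2.8
= 2·136 + 118/18 + 67/2.8
= 272 + 6.56 + 23.93
= 302.49 mOsm/kg ≈ 302.5 mOsm/kg
Osmolar gap = measured − calculated = 306 − 302.5 = 3.5 mOsm/kg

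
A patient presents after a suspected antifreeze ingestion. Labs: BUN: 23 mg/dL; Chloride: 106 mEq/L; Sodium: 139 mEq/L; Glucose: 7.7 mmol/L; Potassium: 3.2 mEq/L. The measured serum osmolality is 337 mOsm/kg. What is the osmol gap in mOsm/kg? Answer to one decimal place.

43.1 mOsm/kg

Calculated osmolality = 2·Na + glucose + BUN/2.8
= 2·139 + 7.7 + 23/2.8
= 278 + 7.70 + 8.21
= 293.91 mOsm/kg ≈ 293.9 mOsm/kg
Osmolar gap = measured − calculated = 337 − 293.9 = 43.1 mOsm/kg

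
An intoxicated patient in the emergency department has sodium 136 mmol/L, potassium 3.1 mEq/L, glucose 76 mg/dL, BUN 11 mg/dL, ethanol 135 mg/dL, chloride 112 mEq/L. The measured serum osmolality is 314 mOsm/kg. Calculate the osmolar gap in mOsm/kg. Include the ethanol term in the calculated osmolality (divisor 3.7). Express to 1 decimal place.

-2.6 mOsm/kg

Calculated osmolality = 2·Na + glucose/18 + BUN/2.8 + ethanol/3.7
= 2·136 + 76/18 + 11/2.8 + 135/3.7
= 272 + 4.22 + 3.93 + 36.49
= 316.64 mOsm/kg ≈ 316.6 mOsm/kg
Osmolar gap = measured − calculated = 314 − 316.6 = -2.6 mOsm/kg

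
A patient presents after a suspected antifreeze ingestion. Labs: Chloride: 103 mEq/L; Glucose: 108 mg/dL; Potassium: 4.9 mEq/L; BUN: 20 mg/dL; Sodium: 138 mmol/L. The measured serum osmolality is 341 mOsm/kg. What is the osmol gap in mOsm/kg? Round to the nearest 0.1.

Calculated osmolality = 2·Na + glucose/18 + BUN/2.8
= 2·138 + 108/18 + 20/2.8
= 276 + 6 + 7.14
= 289.14 mOsm/kg ≈ 289.1 mOsm/kg
Osmolar gap = measured − calculated = 341 − 289.1 = 51.9 mOsm/kg

51.9 mOsm/kg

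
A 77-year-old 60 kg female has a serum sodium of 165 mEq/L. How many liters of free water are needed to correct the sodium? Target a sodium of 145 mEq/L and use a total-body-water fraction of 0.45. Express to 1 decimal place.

3.7 L

TBW = 0.45 · 60 = 27 L
Free water deficit = TBW · (Na/145 − 1)
= 27 · (165/145 − 1)
= 27 · 0.1379
= 3.72 L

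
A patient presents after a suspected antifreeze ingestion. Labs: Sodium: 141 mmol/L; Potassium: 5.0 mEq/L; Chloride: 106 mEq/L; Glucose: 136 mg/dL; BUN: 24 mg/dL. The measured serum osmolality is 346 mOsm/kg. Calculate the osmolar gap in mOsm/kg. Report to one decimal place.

47.9 mOsm/kg

Calculated osmolality = 2·Na + glucose/18 + BUN/2.8
= 2·141 + 136/18 + 24/2.8
= 282 + 7.56 + 8.57
= 298.13 mOsm/kg ≈ 298.1 mOsm/kg
Osmolar gap = measured − calculated = 346 − 298.1 = 47.9 mOsm/kg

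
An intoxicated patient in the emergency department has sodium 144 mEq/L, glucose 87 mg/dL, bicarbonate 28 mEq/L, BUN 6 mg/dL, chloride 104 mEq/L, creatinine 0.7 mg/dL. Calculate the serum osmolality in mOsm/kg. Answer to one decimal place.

295.0 mOsm/kg

Calculated osmolality = 2·Na + glucose/18 + BUN/2.8
= 2·144 + 87/18 + 6/2.8
= 288 + 4.83 + 2.14
= 294.97 mOsm/kg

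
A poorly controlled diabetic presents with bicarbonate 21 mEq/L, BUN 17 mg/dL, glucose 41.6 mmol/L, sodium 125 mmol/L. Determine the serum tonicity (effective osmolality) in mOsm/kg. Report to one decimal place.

Effective osmolality excludes urea (freely permeant across cell membranes):
2·Na + glucose
= 2·125 + 41.6
= 250 + 41.6
= 291.6 mOsm/kg

291.6 mOsm/kg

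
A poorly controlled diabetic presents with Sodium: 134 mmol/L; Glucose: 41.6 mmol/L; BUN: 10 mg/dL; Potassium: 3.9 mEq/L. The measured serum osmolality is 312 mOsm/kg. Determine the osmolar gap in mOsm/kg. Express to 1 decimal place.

-1.2 mOsm/kg

Calculated osmolality = 2·Na + glucose + BUN/2.8
= 2·134 + 41.6 + 10/2.8
= 268 + 41.60 + 3.57
= 313.17 mOsm/kg ≈ 313.2 mOsm/kg
Osmolar gap = measured − calculated = 312 − 313.2 = -1.2 mOsm/kg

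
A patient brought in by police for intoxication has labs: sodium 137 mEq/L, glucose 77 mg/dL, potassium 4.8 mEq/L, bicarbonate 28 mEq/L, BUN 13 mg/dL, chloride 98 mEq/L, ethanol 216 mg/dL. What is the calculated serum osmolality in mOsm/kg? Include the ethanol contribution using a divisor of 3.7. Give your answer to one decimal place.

Calculated osmolality = 2·Na + glucose/18 + BUN/2.8 + ethanol/3.7
= 2·137 + 77/18 + 13/2.8 + 216/3.7
= 274 + 4.28 + 4.64 + 58.38
= 341.3 mOsm/kg

341.3 mOsm/kg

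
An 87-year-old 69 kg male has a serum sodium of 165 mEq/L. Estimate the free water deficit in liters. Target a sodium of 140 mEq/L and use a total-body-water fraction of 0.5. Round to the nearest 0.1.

TBW = 0.5 · 69 = 34.5 L
Free water deficit = TBW · (Na/140 − 1)
= 34.5 · (165/140 − 1)
= 34.5 · 0.1786
= 6.16 L

6.2 L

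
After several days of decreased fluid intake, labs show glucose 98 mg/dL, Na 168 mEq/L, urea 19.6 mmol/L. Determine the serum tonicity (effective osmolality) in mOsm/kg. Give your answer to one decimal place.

341.4 mOsm/kg

Effective osmolality excludes urea (freely permeant across cell membranes):
2·Na + glucose/18
= 2·168 + 98/18
= 336 + 5.44
= 341.44 mOsm/kg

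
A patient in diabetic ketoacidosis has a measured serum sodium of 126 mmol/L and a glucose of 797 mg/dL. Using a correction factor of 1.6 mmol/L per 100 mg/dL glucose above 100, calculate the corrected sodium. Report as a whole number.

137 mmol/L

Corrected Na = measured Na + 1.6 · (glucose − 100)/100
= 126 + 1.6 · (797 − 100)/100
= 126 + 11.2
= 137.2 mmol/L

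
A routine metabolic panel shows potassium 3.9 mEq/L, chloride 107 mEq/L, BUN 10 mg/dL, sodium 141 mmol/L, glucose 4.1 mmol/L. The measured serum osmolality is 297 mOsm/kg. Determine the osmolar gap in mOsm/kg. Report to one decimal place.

Calculated osmolality = 2·Na + glucose + BUN/2.8
= 2·141 + 4.1 + 10/2.8
= 282 + 4.10 + 3.57
= 289.67 mOsm/kg ≈ 289.7 mOsm/kg
Osmolar gap = measured − calculated = 297 − 289.7 = 7.3 mOsm/kg

7.3 mOsm/kg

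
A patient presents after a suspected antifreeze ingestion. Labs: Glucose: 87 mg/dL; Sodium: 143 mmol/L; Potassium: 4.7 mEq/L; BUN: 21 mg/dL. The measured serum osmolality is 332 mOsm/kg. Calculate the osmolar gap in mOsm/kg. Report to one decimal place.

33.7 mOsm/kg

Calculated osmolality = 2·Na + glucose/18 + BUN/2.8
= 2·143 + 87/18 + 21/2.8
= 286 + 4.83 + 7.50
= 298.33 mOsm/kg ≈ 298.3 mOsm/kg
Osmolar gap = measured − calculated = 332 − 298.3 = 33.7 mOsm/kg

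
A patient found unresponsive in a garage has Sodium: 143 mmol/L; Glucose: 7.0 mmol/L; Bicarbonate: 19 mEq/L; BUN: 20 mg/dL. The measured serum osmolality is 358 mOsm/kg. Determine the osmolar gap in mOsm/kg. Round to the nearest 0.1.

Calculated osmolality = 2·Na + glucose + BUN/2.8
= 2·143 + 7 + 20/2.8
= 286 + 7 + 7.14
= 300.14 mOsm/kg ≈ 300.1 mOsm/kg
Osmolar gap = measured − calculated = 358 − 300.1 = 57.9 mOsm/kg

57.9 mOsm/kg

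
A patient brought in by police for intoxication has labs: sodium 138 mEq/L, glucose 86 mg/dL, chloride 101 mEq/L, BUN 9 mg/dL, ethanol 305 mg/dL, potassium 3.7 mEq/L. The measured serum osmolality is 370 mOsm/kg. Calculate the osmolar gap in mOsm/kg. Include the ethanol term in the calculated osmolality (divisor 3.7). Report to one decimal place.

3.6 mOsm/kg

Calculated osmolality = 2·Na + glucose/18 + BUN/2.8 + ethanol/3.7
= 2·138 + 86/18 + 9/2.8 + 305/3.7
= 276 + 4.78 + 3.21 + 82.43
= 366.42 mOsm/kg ≈ 366.4 mOsm/kg
Osmolar gap = measured − calculated = 370 − 366.4 = 3.6 mOsm/kg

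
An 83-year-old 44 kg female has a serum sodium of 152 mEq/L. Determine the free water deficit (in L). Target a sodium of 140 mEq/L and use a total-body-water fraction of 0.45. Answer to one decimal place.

1.7 L

TBW = 0.45 · 44 = 19.8 L
Free water deficit = TBW · (Na/140 − 1)
= 19.8 · (152/140 − 1)
= 19.8 · 0.0857
= 1.7 L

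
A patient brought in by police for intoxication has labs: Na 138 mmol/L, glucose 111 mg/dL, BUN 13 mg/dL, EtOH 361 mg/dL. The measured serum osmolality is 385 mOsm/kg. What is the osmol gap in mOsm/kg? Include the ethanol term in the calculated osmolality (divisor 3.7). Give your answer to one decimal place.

Calculated osmolality = 2·Na + glucose/18 + BUN/2.8 + ethanol/3.7
= 2·138 + 111/18 + 13/2.8 + 361/3.7
= 276 + 6.17 + 4.64 + 97.57
= 384.38 mOsm/kg ≈ 384.4 mOsm/kg
Osmolar gap = measured − calculated = 385 − 384.4 = 0.6 mOsm/kg

0.6 mOsm/kg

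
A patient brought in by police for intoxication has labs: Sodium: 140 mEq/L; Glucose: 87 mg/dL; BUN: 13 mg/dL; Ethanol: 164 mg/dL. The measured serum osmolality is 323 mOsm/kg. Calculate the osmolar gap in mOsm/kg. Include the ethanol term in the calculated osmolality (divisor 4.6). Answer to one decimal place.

Calculated osmolality = 2·Na + glucose/18 + BUN/2.8 + ethanol/4.6
= 2·140 + 87/18 + 13/2.8 + 164/4.6
= 280 + 4.83 + 4.64 + 35.65
= 325.12 mOsm/kg ≈ 325.1 mOsm/kg
Osmolar gap = measured − calculated = 323 − 325.1 = -2.1 mOsm/kg

-2.1 mOsm/kg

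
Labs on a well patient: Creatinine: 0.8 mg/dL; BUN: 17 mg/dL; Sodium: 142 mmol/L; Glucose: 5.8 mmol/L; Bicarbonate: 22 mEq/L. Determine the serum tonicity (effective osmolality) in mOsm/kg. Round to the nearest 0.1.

Effective osmolality excludes urea (freely permeant across cell membranes):
2·Na + glucose
= 2·142 + 5.8
= 284 + 5.8
= 289.8 mOsm/kg

289.8 mOsm/kg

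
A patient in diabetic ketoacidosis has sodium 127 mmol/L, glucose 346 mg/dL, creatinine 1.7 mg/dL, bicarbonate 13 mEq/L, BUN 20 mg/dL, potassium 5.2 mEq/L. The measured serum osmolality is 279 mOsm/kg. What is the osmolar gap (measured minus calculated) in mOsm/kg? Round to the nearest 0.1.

Calculated osmolality = 2·Na + glucose/18 + BUN/2.8
= 2·127 + 346/18 + 20/2.8
= 254 + 19.22 + 7.14
= 280.36 mOsm/kg ≈ 280.4 mOsm/kg
Osmolar gap = measured − calculated = 279 − 280.4 = -1.4 mOsm/kg

-1.4 mOsm/kg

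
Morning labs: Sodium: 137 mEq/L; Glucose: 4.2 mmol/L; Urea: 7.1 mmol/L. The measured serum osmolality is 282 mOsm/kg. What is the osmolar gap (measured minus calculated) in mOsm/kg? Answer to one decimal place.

Calculated osmolality = 2·Na + glucose + urea
= 2·137 + 4.2 + 7.1
= 274 + 4.20 + 7.10
= 285.3 mOsm/kg ≈ 285.3 mOsm/kg
Osmolar gap = measured − calculated = 282 − 285.3 = -3.3 mOsm/kg

-3.3 mOsm/kg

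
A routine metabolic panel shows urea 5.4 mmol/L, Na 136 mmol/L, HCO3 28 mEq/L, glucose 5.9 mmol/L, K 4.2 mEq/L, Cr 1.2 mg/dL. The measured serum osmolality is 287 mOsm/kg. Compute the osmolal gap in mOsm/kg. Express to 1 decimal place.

Calculated osmolality = 2·Na + glucose + urea
= 2·136 + 5.9 + 5.4
= 272 + 5.90 + 5.40
= 283.3 mOsm/kg ≈ 283.3 mOsm/kg
Osmolar gap = measured − calculated = 287 − 283.3 = 3.7 mOsm/kg

3.7 mOsm/kg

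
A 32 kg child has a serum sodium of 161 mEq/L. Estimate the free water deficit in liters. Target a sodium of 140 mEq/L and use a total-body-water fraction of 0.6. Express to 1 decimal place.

2.9 L

TBW = 0.6 · 32 = 19.2 L
Free water deficit = TBW · (Na/140 − 1)
= 19.2 · (161/140 − 1)
= 19.2 · 0.15
= 2.88 L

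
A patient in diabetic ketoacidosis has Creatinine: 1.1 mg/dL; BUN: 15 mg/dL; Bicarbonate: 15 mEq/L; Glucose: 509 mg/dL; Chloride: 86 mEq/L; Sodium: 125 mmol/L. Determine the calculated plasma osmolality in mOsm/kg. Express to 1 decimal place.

Calculated osmolality = 2·Na + glucose/18 + BUN/2.8
= 2·125 + 509/18 + 15/2.8
= 250 + 28.28 + 5.36
= 283.64 mOsm/kg

283.6 mOsm/kg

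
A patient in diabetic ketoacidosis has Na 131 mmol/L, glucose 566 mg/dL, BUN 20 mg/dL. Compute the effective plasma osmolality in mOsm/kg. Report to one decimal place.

293.4 mOsm/kg

Effective osmolality excludes urea (freely permeant across cell membranes):
2·Na + glucose/18
= 2·131 + 566/18
= 262 + 31.44
= 293.44 mOsm/kg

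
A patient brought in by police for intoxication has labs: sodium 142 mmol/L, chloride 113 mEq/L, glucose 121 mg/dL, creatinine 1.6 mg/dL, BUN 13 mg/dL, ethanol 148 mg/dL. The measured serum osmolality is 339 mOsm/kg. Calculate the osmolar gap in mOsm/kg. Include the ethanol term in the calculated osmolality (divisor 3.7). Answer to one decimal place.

Calculated osmolality = 2·Na + glucose/18 + BUN/2.8 + ethanol/3.7
= 2·142 + 121/18 + 13/2.8 + 148/3.7
= 284 + 6.72 + 4.64 + 40
= 335.36 mOsm/kg ≈ 335.4 mOsm/kg
Osmolar gap = measured − calculated = 339 − 335.4 = 3.6 mOsm/kg

3.6 mOsm/kg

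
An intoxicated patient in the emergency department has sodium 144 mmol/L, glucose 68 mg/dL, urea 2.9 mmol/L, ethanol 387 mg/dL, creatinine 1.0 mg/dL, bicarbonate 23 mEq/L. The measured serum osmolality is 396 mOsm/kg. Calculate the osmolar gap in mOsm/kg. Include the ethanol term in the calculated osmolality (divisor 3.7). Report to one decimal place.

-3.3 mOsm/kg

Calculated osmolality = 2·Na + glucose/18 + urea + ethanol/3.7
= 2·144 + 68/18 + 2.9 + 387/3.7
= 288 + 3.78 + 2.90 + 104.59
= 399.27 mOsm/kg ≈ 399.3 mOsm/kg
Osmolar gap = measured − calculated = 396 − 399.3 = -3.3 mOsm/kg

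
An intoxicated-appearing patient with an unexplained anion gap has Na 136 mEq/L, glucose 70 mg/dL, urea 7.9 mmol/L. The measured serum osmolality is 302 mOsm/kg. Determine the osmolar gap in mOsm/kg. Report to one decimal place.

Calculated osmolality = 2·Na + glucose/18 + urea
= 2·136 + 70/18 + 7.9
= 272 + 3.89 + 7.90
= 283.79 mOsm/kg ≈ 283.8 mOsm/kg
Osmolar gap = measured − calculated = 302 − 283.8 = 18.2 mOsm/kg

18.2 mOsm/kg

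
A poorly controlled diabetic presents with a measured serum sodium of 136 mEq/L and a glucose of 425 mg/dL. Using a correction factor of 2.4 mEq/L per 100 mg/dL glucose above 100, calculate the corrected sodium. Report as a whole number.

Corrected Na = measured Na + 2.4 · (glucose − 100)/100
= 136 + 2.4 · (425 − 100)/100
= 136 + 7.8
= 143.8 mEq/L

144 mEq/L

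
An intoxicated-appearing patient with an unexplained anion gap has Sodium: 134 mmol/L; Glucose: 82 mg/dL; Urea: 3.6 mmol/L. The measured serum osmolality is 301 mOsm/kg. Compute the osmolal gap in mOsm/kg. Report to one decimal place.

Calculated osmolality = 2·Na + glucose/18 + urea
= 2·134 + 82/18 + 3.6
= 268 + 4.56 + 3.60
= 276.16 mOsm/kg ≈ 276.2 mOsm/kg
Osmolar gap = measured − calculated = 301 − 276.2 = 24.8 mOsm/kg

24.8 mOsm/kg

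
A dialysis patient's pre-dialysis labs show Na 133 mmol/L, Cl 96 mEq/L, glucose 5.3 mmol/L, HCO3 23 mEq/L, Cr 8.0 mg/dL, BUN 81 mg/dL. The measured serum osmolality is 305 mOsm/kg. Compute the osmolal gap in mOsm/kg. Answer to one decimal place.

4.8 mOsm/kg

Calculated osmolality = 2·Na + glucose + BUN/2.8
= 2·133 + 5.3 + 81/2.8
= 266 + 5.30 + 28.93
= 300.23 mOsm/kg ≈ 300.2 mOsm/kg
Osmolar gap = measured − calculated = 305 − 300.2 = 4.8 mOsm/kg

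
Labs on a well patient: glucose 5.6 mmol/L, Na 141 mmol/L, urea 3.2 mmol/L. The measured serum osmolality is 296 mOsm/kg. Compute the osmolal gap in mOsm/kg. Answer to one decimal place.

5.2 mOsm/kg

Calculated osmolality = 2·Na + glucose + urea
= 2·141 + 5.6 + 3.2
= 282 + 5.60 + 3.20
= 290.8 mOsm/kg ≈ 290.8 mOsm/kg
Osmolar gap = measured − calculated = 296 − 290.8 = 5.2 mOsm/kg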